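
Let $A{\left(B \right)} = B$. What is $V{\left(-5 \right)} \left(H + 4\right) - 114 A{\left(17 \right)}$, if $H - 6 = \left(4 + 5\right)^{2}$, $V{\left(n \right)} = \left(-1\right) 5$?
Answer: $-2393$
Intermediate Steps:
$V{\left(n \right)} = -5$
$H = 87$ ($H = 6 + \left(4 + 5\right)^{2} = 6 + 9^{2} = 6 + 81 = 87$)
$V{\left(-5 \right)} \left(H + 4\right) - 114 A{\left(17 \right)} = - 5 \left(87 + 4\right) - 1938 = \left(-5\right) 91 - 1938 = -455 - 1938 = -2393$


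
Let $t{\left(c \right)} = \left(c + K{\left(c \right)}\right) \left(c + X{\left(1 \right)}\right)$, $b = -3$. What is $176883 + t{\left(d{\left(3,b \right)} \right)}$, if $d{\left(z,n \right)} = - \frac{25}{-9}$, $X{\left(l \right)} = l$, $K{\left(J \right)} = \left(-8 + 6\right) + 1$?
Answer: $\frac{14328067}{81} \approx 1.7689 \cdot 10^{5}$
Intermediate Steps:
$K{\left(J \right)} = -1$ ($K{\left(J \right)} = -2 + 1 = -1$)
$d{\left(z,n \right)} = \frac{25}{9}$ ($d{\left(z,n \right)} = \left(-25\right) \left(- \frac{1}{9}\right) = \frac{25}{9}$)
$t{\left(c \right)} = \left(1 + c\right) \left(-1 + c\right)$ ($t{\left(c \right)} = \left(c - 1\right) \left(c + 1\right) = \left(-1 + c\right) \left(1 + c\right) = \left(1 + c\right) \left(-1 + c\right)$)
$176883 + t{\left(d{\left(3,b \right)} \right)} = 176883 - \left(1 - \left(\frac{25}{9}\right)^{2}\right) = 176883 + \left(-1 + \frac{625}{81}\right) = 176883 + \frac{544}{81} = \frac{14328067}{81}$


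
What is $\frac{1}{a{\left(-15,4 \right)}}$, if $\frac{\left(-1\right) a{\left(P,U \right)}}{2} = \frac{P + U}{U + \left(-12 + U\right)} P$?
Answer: $\frac{2}{165} \approx 0.012121$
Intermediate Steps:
$a{\left(P,U \right)} = - \frac{2 P \left(P + U\right)}{-12 + 2 U}$ ($a{\left(P,U \right)} = - 2 \frac{P + U}{U + \left(-12 + U\right)} P = - 2 \frac{P + U}{-12 + 2 U} P = - 2 \frac{P \left(P + U\right)}{-12 + 2 U} = - \frac{2 P \left(P + U\right)}{-12 + 2 U}$)
$\frac{1}{a{\left(-15,4 \right)}} = \frac{1}{\left(-1\right) \left(-15\right) \frac{1}{-6 + 4} \left(-15 + 4\right)} = \frac{1}{\left(-1\right) \left(-15\right) \frac{1}{-2} \left(-11\right)} = \frac{1}{\left(-1\right) \left(-15\right) \left(- \frac{1}{2}\right) \left(-11\right)} = \frac{1}{\frac{165}{2}} = \frac{2}{165}$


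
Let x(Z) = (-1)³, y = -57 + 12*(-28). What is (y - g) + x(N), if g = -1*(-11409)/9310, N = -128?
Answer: -3679549/9310 ≈ -395.23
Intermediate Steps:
g = 11409/9310 (g = 11409*(1/9310) = 11409/9310 ≈ 1.2255)
y = -393 (y = -57 - 336 = -393)
x(Z) = -1
(y - g) + x(N) = (-393 - 1*11409/9310) - 1 = (-393 - 11409/9310) - 1 = -3670239/9310 - 1 = -3679549/9310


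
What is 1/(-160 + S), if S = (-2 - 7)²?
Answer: -1/79 ≈ -0.012658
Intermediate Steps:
S = 81 (S = (-9)² = 81)
1/(-160 + S) = 1/(-160 + 81) = 1/(-79) = -1/79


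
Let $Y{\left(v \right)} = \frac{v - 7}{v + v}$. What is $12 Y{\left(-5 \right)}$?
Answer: $\frac{72}{5} \approx 14.4$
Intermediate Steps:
$Y{\left(v \right)} = \frac{-7 + v}{2 v}$
$12 Y{\left(-5 \right)} = 12 \frac{-7 - 5}{2 \left(-5\right)} = 12 \cdot \frac{1}{2} \left(- \frac{1}{5}\right) \left(-12\right) = 12 \cdot \frac{6}{5} = \frac{72}{5}$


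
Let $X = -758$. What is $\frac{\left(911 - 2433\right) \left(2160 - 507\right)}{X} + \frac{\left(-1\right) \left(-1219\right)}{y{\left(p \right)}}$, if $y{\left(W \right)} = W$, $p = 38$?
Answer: $\frac{48263455}{14402} \approx 3351.2$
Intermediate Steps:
$\frac{\left(911 - 2433\right) \left(2160 - 507\right)}{X} + \frac{\left(-1\right) \left(-1219\right)}{y{\left(p \right)}} = \frac{\left(911 - 2433\right) \left(2160 - 507\right)}{-758} + \frac{\left(-1\right) \left(-1219\right)}{38} = \left(-1522\right) 1653 \left(- \frac{1}{758}\right) + 1219 \cdot \frac{1}{38} = \left(-2515866\right) \left(- \frac{1}{758}\right) + \frac{1219}{38} = \frac{1257933}{379} + \frac{1219}{38} = \frac{48263455}{14402}$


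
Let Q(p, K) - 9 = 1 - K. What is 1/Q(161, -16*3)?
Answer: 1/58 ≈ 0.017241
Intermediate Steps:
Q(p, K) = 10 - K (Q(p, K) = 9 + (1 - K) = 10 - K)
1/Q(161, -16*3) = 1/(10 - (-16)*3) = 1/(10 - 1*(-48)) = 1/(10 + 48) = 1/58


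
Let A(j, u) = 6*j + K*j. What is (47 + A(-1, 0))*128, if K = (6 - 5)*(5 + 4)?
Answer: 4096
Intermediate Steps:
K = 9 (K = 1*9 = 9)
A(j, u) = 15*j (A(j, u) = 6*j + 9*j = 15*j)
(47 + A(-1, 0))*128 = (47 + 15*(-1))*128 = (47 - 15)*128 = 32*128 = 4096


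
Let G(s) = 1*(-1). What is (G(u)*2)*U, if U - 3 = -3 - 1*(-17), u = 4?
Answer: -34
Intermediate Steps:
G(s) = -1
U = 17 (U = 3 + (-3 - 1*(-17)) = 3 + (-3 + 17) = 3 + 14 = 17)
(G(u)*2)*U = -1*2*17 = -2*17 = -34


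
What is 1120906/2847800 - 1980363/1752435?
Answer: -122512094843/166352813100 ≈ -0.73646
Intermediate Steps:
1120906/2847800 - 1980363/1752435 = 1120906*(1/2847800) - 1980363*1/1752435 = 560453/1423900 - 660121/584145 = -122512094843/166352813100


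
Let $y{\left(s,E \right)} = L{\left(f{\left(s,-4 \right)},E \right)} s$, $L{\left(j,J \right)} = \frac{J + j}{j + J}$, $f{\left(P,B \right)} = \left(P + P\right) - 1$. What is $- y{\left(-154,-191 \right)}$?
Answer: $154$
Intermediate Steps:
$f{\left(P,B \right)} = -1 + 2 P$ ($f{\left(P,B \right)} = 2 P - 1 = -1 + 2 P$)
$L{\left(j,J \right)} = 1$ ($L{\left(j,J \right)} = \frac{J + j}{J + j} = 1$)
$y{\left(s,E \right)} = s$ ($y{\left(s,E \right)} = 1 s = s$)
$- y{\left(-154,-191 \right)} = \left(-1\right) \left(-154\right) = 154$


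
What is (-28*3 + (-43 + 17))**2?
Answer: 12100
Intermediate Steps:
(-28*3 + (-43 + 17))**2 = (-84 - 26)**2 = (-110)**2 = 12100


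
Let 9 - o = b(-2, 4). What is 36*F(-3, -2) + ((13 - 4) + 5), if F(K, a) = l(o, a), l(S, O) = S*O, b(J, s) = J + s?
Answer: -490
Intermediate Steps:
o = 7 (o = 9 - (-2 + 4) = 9 - 1*2 = 9 - 2 = 7)
l(S, O) = O*S
F(K, a) = 7*a (F(K, a) = a*7 = 7*a)
36*F(-3, -2) + ((13 - 4) + 5) = 36*(7*(-2)) + ((13 - 4) + 5) = 36*(-14) + (9 + 5) = -504 + 14 = -490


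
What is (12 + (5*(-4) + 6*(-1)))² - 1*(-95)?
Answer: 291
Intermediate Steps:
(12 + (5*(-4) + 6*(-1)))² - 1*(-95) = (12 + (-20 - 6))² + 95 = (12 - 26)² + 95 = (-14)² + 95 = 196 + 95 = 291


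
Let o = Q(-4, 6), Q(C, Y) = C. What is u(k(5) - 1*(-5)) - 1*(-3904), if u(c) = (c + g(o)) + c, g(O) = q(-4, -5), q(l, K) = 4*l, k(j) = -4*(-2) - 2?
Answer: 3910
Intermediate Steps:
o = -4
k(j) = 6 (k(j) = 8 - 2 = 6)
g(O) = -16 (g(O) = 4*(-4) = -16)
u(c) = -16 + 2*c (u(c) = (c - 16) + c = (-16 + c) + c = -16 + 2*c)
u(k(5) - 1*(-5)) - 1*(-3904) = (-16 + 2*(6 - 1*(-5))) - 1*(-3904) = (-16 + 2*(6 + 5)) + 3904 = (-16 + 2*11) + 3904 = (-16 + 22) + 3904 = 6 + 3904 = 3910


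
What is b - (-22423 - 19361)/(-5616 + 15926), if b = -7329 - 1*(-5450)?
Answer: -9665353/5155 ≈ -1874.9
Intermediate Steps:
b = -1879 (b = -7329 + 5450 = -1879)
b - (-22423 - 19361)/(-5616 + 15926) = -1879 - (-22423 - 19361)/(-5616 + 15926) = -1879 - (-41784)/10310 = -1879 - 1*(-20892/5155) = -1879 + 20892/5155 = -9665353/5155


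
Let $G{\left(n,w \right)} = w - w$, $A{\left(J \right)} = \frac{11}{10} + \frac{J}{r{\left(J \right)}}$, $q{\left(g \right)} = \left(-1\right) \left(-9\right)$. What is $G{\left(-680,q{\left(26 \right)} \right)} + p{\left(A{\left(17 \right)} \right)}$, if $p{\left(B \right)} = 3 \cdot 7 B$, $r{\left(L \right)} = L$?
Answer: $\frac{441}{10} \approx 44.1$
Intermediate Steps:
$q{\left(g \right)} = 9$
$A{\left(J \right)} = \frac{21}{10}$ ($A{\left(J \right)} = \frac{11}{10} + \frac{J}{J} = 11 \cdot \frac{1}{10} + 1 = \frac{11}{10} + 1 = \frac{21}{10}$)
$G{\left(n,w \right)} = 0$
$p{\left(B \right)} = 21 B$
$G{\left(-680,q{\left(26 \right)} \right)} + p{\left(A{\left(17 \right)} \right)} = 0 + 21 \cdot \frac{21}{10} = 0 + \frac{441}{10} = \frac{441}{10}$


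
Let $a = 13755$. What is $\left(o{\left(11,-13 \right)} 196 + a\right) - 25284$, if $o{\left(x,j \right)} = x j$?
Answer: $-39557$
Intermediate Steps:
$o{\left(x,j \right)} = j x$
$\left(o{\left(11,-13 \right)} 196 + a\right) - 25284 = \left(\left(-13\right) 11 \cdot 196 + 13755\right) - 25284 = \left(\left(-143\right) 196 + 13755\right) - 25284 = \left(-28028 + 13755\right) - 25284 = -14273 - 25284 = -39557$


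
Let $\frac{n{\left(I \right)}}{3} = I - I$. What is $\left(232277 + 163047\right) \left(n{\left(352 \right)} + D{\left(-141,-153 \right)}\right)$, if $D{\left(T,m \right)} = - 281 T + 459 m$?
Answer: $-12099286344$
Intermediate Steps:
$n{\left(I \right)} = 0$ ($n{\left(I \right)} = 3 \left(I - I\right) = 3 \cdot 0 = 0$)
$\left(232277 + 163047\right) \left(n{\left(352 \right)} + D{\left(-141,-153 \right)}\right) = \left(232277 + 163047\right) \left(0 + \left(\left(-281\right) \left(-141\right) + 459 \left(-153\right)\right)\right) = 395324 \left(0 + \left(39621 - 70227\right)\right) = 395324 \left(0 - 30606\right) = 395324 \left(-30606\right) = -12099286344$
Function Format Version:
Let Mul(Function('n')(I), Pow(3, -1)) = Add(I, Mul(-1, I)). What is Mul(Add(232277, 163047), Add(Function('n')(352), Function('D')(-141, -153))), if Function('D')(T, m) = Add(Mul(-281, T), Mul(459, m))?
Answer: -12099286344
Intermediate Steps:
Function('n')(I) = 0 (Function('n')(I) = Mul(3, Add(I, Mul(-1, I))) = Mul(3, 0) = 0)
Mul(Add(232277, 163047), Add(Function('n')(352), Function('D')(-141, -153))) = Mul(Add(232277, 163047), Add(0, Add(Mul(-281, -141), Mul(459, -153)))) = Mul(395324, Add(0, Add(39621, -70227))) = Mul(395324, Add(0, -30606)) = Mul(395324, -30606) = -12099286344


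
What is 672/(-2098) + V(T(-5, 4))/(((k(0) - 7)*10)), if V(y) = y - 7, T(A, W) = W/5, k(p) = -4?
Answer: -152281/576950 ≈ -0.26394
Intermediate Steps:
T(A, W) = W/5 (T(A, W) = W*(1/5) = W/5)
V(y) = -7 + y
672/(-2098) + V(T(-5, 4))/(((k(0) - 7)*10)) = 672/(-2098) + (-7 + (1/5)*4)/(((-4 - 7)*10)) = 672*(-1/2098) + (-7 + 4/5)/((-11*10)) = -336/1049 - 31/5/(-110) = -336/1049 - 31/5*(-1/110) = -336/1049 + 31/550 = -152281/576950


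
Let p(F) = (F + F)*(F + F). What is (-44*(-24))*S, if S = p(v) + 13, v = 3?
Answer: 51744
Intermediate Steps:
p(F) = 4*F² (p(F) = (2*F)*(2*F) = 4*F²)
S = 49 (S = 4*3² + 13 = 4*9 + 13 = 36 + 13 = 49)
(-44*(-24))*S = -44*(-24)*49 = 1056*49 = 51744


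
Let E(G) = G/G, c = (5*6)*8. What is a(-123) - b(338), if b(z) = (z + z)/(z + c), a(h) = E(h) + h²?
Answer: 4372232/289 ≈ 15129.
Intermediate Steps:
c = 240 (c = 30*8 = 240)
E(G) = 1
a(h) = 1 + h²
b(z) = 2*z/(240 + z) (b(z) = (z + z)/(z + 240) = (2*z)/(240 + z) = 2*z/(240 + z))
a(-123) - b(338) = (1 + (-123)²) - 2*338/(240 + 338) = (1 + 15129) - 2*338/578 = 15130 - 2*338/578 = 15130 - 1*338/289 = 15130 - 338/289 = 4372232/289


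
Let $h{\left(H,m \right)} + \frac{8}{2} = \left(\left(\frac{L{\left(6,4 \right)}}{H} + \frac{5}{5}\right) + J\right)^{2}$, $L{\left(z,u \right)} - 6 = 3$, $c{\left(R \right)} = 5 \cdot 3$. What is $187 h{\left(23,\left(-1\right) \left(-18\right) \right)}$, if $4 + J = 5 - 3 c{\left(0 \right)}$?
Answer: $\frac{179199108}{529} \approx 3.3875 \cdot 10^{5}$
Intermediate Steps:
$c{\left(R \right)} = 15$
$L{\left(z,u \right)} = 9$ ($L{\left(z,u \right)} = 6 + 3 = 9$)
$J = -44$ ($J = -4 + \left(5 - 45\right) = -4 - 40 = -44$)
$h{\left(H,m \right)} = -4 + \left(-43 + \frac{9}{H}\right)^{2}$ ($h{\left(H,m \right)} = -4 + \left(\left(\frac{9}{H} + \frac{5}{5}\right) - 44\right)^{2} = -4 + \left(\left(\frac{9}{H} + 5 \cdot \frac{1}{5}\right) - 44\right)^{2} = -4 + \left(\left(\frac{9}{H} + 1\right) - 44\right)^{2} = -4 + \left(\left(1 + \frac{9}{H}\right) - 44\right)^{2} = -4 + \left(-43 + \frac{9}{H}\right)^{2}$)
$187 h{\left(23,\left(-1\right) \left(-18\right) \right)} = 187 \left(1845 - \frac{774}{23} + \frac{81}{529}\right) = 187 \cdot \frac{958284}{529} = \frac{179199108}{529}$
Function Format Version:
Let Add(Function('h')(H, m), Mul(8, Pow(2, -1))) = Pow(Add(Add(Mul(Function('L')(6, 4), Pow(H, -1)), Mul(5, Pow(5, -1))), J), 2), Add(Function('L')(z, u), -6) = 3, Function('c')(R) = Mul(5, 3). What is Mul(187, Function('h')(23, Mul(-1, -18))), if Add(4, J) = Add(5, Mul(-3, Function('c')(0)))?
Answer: Rational(179199108, 529) ≈ 3.3875e+5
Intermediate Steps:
Function('c')(R) = 15
Function('L')(z, u) = 9 (Function('L')(z, u) = Add(6, 3) = 9)
J = -44 (J = Add(-4, Add(5, Mul(-3, 15))) = Add(-4, Add(5, -45)) = Add(-4, -40) = -44)
Function('h')(H, m) = Add(-4, Pow(Add(-43, Mul(9, Pow(H, -1))), 2)) (Function('h')(H, m) = Add(-4, Pow(Add(Add(Mul(9, Pow(H, -1)), Mul(5, Pow(5, -1))), -44), 2)) = Add(-4, Pow(Add(Add(Mul(9, Pow(H, -1)), Mul(5, Rational(1, 5))), -44), 2)) = Add(-4, Pow(Add(Add(Mul(9, Pow(H, -1)), 1), -44), 2)) = Add(-4, Pow(Add(Add(1, Mul(9, Pow(H, -1))), -44), 2)) = Add(-4, Pow(Add(-43, Mul(9, Pow(H, -1))), 2)))
Mul(187, Function('h')(23, Mul(-1, -18))) = Mul(187, Add(1845, Mul(-774, Pow(23, -1)), Mul(81, Pow(23, -2)))) = Mul(187, Add(1845, Mul(-774, Rational(1, 23)), Mul(81, Rational(1, 529)))) = Mul(187, Add(1845, Rational(-774, 23), Rational(81, 529))) = Mul(187, Rational(958284, 529)) = Rational(179199108, 529)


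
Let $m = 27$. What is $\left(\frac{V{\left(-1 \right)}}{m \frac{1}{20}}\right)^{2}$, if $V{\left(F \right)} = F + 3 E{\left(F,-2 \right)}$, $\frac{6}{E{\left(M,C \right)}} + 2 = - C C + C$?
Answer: $\frac{4225}{729} \approx 5.7956$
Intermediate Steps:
$E{\left(M,C \right)} = \frac{6}{-2 + C - C^{2}}$ ($E{\left(M,C \right)} = \frac{6}{-2 + \left(- C C + C\right)} = \frac{6}{-2 - \left(C^{2} - C\right)} = \frac{6}{-2 + C - C^{2}}$)
$V{\left(F \right)} = - \frac{9}{4} + F$ ($V{\left(F \right)} = F + 3 \left(- \frac{6}{2 + \left(-2\right)^{2} - -2}\right) = F + 3 \left(- \frac{6}{2 + 4 + 2}\right) = F + 3 \left(- \frac{6}{8}\right) = F + 3 \left(\left(-6\right) \frac{1}{8}\right) = F + 3 \left(- \frac{3}{4}\right) = F - \frac{9}{4} = - \frac{9}{4} + F$)
$\left(\frac{V{\left(-1 \right)}}{m \frac{1}{20}}\right)^{2} = \left(\frac{- \frac{9}{4} - 1}{27 \cdot \frac{1}{20}}\right)^{2} = \left(- \frac{13}{4 \cdot 27 \cdot \frac{1}{20}}\right)^{2} = \left(- \frac{13}{4 \cdot \frac{27}{20}}\right)^{2} = \left(\left(- \frac{13}{4}\right) \frac{20}{27}\right)^{2} = \left(- \frac{65}{27}\right)^{2} = \frac{4225}{729}$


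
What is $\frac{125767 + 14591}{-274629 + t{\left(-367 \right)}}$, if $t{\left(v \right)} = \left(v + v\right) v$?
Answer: $- \frac{140358}{5251} \approx -26.73$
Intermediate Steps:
$t{\left(v \right)} = 2 v^{2}$ ($t{\left(v \right)} = 2 v v = 2 v^{2}$)
$\frac{125767 + 14591}{-274629 + t{\left(-367 \right)}} = \frac{125767 + 14591}{-274629 + 2 \left(-367\right)^{2}} = \frac{140358}{-274629 + 2 \cdot 134689} = \frac{140358}{-274629 + 269378} = \frac{140358}{-5251} = 140358 \left(- \frac{1}{5251}\right) = - \frac{140358}{5251}$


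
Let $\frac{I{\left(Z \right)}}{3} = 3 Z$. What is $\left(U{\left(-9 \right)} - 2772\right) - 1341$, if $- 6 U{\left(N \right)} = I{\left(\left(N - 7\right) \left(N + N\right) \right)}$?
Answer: $-4545$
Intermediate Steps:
$I{\left(Z \right)} = 9 Z$ ($I{\left(Z \right)} = 3 \cdot 3 Z = 9 Z$)
$U{\left(N \right)} = - 3 N \left(-7 + N\right)$ ($U{\left(N \right)} = - \frac{9 \left(N - 7\right) \left(N + N\right)}{6} = - \frac{9 \left(-7 + N\right) 2 N}{6} = - \frac{9 \cdot 2 N \left(-7 + N\right)}{6} = - \frac{18 N \left(-7 + N\right)}{6} = - 3 N \left(-7 + N\right)$)
$\left(U{\left(-9 \right)} - 2772\right) - 1341 = \left(3 \left(-9\right) \left(7 - -9\right) - 2772\right) - 1341 = \left(3 \left(-9\right) \left(7 + 9\right) - 2772\right) - 1341 = \left(3 \left(-9\right) 16 - 2772\right) - 1341 = \left(-432 - 2772\right) - 1341 = -3204 - 1341 = -4545$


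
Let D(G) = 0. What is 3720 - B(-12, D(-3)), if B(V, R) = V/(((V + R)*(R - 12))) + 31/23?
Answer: 1026371/276 ≈ 3718.7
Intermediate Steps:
B(V, R) = 31/23 + V/((-12 + R)*(R + V)) (B(V, R) = V/(((R + V)*(-12 + R))) + 31*(1/23) = V/(((-12 + R)*(R + V))) + 31/23 = V*(1/((-12 + R)*(R + V))) + 31/23 = V/((-12 + R)*(R + V)) + 31/23 = 31/23 + V/((-12 + R)*(R + V)))
3720 - B(-12, D(-3)) = 3720 - (-372*0 - 349*(-12) + 31*0² + 31*0*(-12))/(23*(0² - 12*0 - 12*(-12) + 0*(-12))) = 3720 - (0 + 4188 + 31*0 + 0)/(23*(0 + 0 + 144 + 0)) = 3720 - (0 + 4188 + 0 + 0)/(23*144) = 3720 - 4188/(23*144) = 3720 - 1*349/276 = 3720 - 349/276 = 1026371/276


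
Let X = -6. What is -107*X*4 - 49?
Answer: 2519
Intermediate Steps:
-107*X*4 - 49 = -(-642)*4 - 49 = -107*(-24) - 49 = 2568 - 49 = 2519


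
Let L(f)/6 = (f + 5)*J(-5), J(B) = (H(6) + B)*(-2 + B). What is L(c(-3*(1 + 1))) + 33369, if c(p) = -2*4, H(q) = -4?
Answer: 32235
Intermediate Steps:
c(p) = -8
J(B) = (-4 + B)*(-2 + B)
L(f) = 1890 + 378*f (L(f) = 6*((f + 5)*(8 + (-5)² - 6*(-5))) = 6*((5 + f)*(8 + 25 + 30)) = 6*((5 + f)*63) = 6*(315 + 63*f) = 1890 + 378*f)
L(c(-3*(1 + 1))) + 33369 = (1890 + 378*(-8)) + 33369 = (1890 - 3024) + 33369 = -1134 + 33369 = 32235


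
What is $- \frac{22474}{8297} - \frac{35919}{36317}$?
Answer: $- \frac{1114208201}{301322149} \approx -3.6977$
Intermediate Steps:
$- \frac{22474}{8297} - \frac{35919}{36317} = - \frac{1114208201}{301322149}$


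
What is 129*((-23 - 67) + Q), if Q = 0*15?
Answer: -11610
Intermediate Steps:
Q = 0
129*((-23 - 67) + Q) = 129*((-23 - 67) + 0) = 129*(-90 + 0) = 129*(-90) = -11610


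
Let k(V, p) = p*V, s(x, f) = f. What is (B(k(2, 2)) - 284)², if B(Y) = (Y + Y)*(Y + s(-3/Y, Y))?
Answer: 48400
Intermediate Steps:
k(V, p) = V*p
B(Y) = 4*Y² (B(Y) = (Y + Y)*(Y + Y) = (2*Y)*(2*Y) = 4*Y²)
(B(k(2, 2)) - 284)² = (4*(2*2)² - 284)² = (4*4² - 284)² = (4*16 - 284)² = (64 - 284)² = (-220)² = 48400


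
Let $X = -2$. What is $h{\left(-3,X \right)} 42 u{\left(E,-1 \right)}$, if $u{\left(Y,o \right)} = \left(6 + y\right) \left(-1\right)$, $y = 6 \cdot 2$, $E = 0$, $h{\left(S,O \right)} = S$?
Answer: $2268$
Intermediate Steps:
$y = 12$
$u{\left(Y,o \right)} = -18$ ($u{\left(Y,o \right)} = \left(6 + 12\right) \left(-1\right) = 18 \left(-1\right) = -18$)
$h{\left(-3,X \right)} 42 u{\left(E,-1 \right)} = \left(-3\right) 42 \left(-18\right) = \left(-126\right) \left(-18\right) = 2268$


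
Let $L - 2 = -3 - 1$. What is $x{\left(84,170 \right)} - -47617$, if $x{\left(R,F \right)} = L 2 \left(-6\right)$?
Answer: $47641$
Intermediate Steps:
$L = -2$ ($L = 2 - 4 = -2$)
$x{\left(R,F \right)} = 24$ ($x{\left(R,F \right)} = \left(-2\right) 2 \left(-6\right) = \left(-4\right) \left(-6\right) = 24$)
$x{\left(84,170 \right)} - -47617 = 24 - -47617 = 24 + 47617 = 47641$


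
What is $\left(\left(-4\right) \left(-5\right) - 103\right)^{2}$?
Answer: $6889$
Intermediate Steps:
$\left(\left(-4\right) \left(-5\right) - 103\right)^{2} = \left(20 - 103\right)^{2} = \left(-83\right)^{2} = 6889$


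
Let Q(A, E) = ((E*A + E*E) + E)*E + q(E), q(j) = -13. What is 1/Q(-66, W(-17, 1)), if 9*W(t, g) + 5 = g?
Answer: -729/18901 ≈ -0.038569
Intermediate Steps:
W(t, g) = -5/9 + g/9
Q(A, E) = -13 + E*(E + E² + A*E) (Q(A, E) = ((E*A + E*E) + E)*E - 13 = ((A*E + E²) + E)*E - 13 = ((E² + A*E) + E)*E - 13 = (E + E² + A*E)*E - 13 = E*(E + E² + A*E) - 13 = -13 + E*(E + E² + A*E))
1/Q(-66, W(-17, 1)) = 1/(-13 + (-5/9 + (⅑)*1)² + (-5/9 + (⅑)*1)³ - 66*(-5/9 + (⅑)*1)²) = 1/(-13 + (-5/9 + ⅑)² + (-5/9 + ⅑)³ - 66*(-5/9 + ⅑)²) = 1/(-13 + (-4/9)² + (-4/9)³ - 66*(-4/9)²) = 1/(-13 + 16/81 - 64/729 - 66*16/81) = 1/(-13 + 16/81 - 64/729 - 352/27) = 1/(-18901/729) = -729/18901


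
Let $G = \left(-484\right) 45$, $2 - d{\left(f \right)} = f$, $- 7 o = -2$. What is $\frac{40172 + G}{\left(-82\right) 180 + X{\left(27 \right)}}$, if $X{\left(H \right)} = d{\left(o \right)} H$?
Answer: $- \frac{32186}{25749} \approx -1.25$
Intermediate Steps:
$o = \frac{2}{7}$ ($o = \left(- \frac{1}{7}\right) \left(-2\right) = \frac{2}{7} \approx 0.28571$)
$d{\left(f \right)} = 2 - f$
$G = -21780$
$X{\left(H \right)} = \frac{12 H}{7}$ ($X{\left(H \right)} = \left(2 - \frac{2}{7}\right) H = \frac{12 H}{7}$)
$\frac{40172 + G}{\left(-82\right) 180 + X{\left(27 \right)}} = \frac{40172 - 21780}{\left(-82\right) 180 + \frac{12}{7} \cdot 27} = \frac{18392}{-14760 + \frac{324}{7}} = \frac{18392}{- \frac{102996}{7}} = 18392 \left(- \frac{7}{102996}\right) = - \frac{32186}{25749}$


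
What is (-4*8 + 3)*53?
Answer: -1537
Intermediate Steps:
(-4*8 + 3)*53 = (-32 + 3)*53 = -29*53 = -1537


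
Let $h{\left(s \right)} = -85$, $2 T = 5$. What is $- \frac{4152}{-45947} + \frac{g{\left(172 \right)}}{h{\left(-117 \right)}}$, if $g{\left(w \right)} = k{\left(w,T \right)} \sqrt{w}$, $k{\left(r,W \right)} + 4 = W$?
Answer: $\frac{4152}{45947} + \frac{3 \sqrt{43}}{85} \approx 0.3218$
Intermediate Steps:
$T = \frac{5}{2}$ ($T = \frac{1}{2} \cdot 5 = \frac{5}{2} \approx 2.5$)
$k{\left(r,W \right)} = -4 + W$
$g{\left(w \right)} = - \frac{3 \sqrt{w}}{2}$ ($g{\left(w \right)} = \left(-4 + \frac{5}{2}\right) \sqrt{w} = - \frac{3 \sqrt{w}}{2}$)
$- \frac{4152}{-45947} + \frac{g{\left(172 \right)}}{h{\left(-117 \right)}} = - \frac{4152}{-45947} + \frac{\left(- \frac{3}{2}\right) \sqrt{172}}{-85} = \left(-4152\right) \left(- \frac{1}{45947}\right) + - \frac{3 \cdot 2 \sqrt{43}}{2} \left(- \frac{1}{85}\right) = \frac{4152}{45947} + - 3 \sqrt{43} \left(- \frac{1}{85}\right) = \frac{4152}{45947} + \frac{3 \sqrt{43}}{85}$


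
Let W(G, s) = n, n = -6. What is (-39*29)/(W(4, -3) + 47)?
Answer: -1131/41 ≈ -27.585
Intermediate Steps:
W(G, s) = -6
(-39*29)/(W(4, -3) + 47) = (-39*29)/(-6 + 47) = -1131/41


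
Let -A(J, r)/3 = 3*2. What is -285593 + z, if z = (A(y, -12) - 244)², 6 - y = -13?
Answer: -216949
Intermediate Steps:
y = 19 (y = 6 - 1*(-13) = 6 + 13 = 19)
A(J, r) = -18 (A(J, r) = -9*2 = -3*6 = -18)
z = 68644 (z = (-18 - 244)² = (-262)² = 68644)
-285593 + z = -285593 + 68644 = -216949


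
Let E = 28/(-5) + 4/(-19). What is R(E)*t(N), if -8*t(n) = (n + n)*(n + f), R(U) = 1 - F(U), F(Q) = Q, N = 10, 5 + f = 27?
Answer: -10352/19 ≈ -544.84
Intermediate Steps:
f = 22 (f = -5 + 27 = 22)
E = -552/95 (E = 28*(-1/5) + 4*(-1/19) = -28/5 - 4/19 = -552/95 ≈ -5.8105)
R(U) = 1 - U
t(n) = -n*(22 + n)/4 (t(n) = -(n + n)*(n + 22)/8 = -2*n*(22 + n)/8 = -n*(22 + n)/4)
R(E)*t(N) = (1 - 1*(-552/95))*(-1/4*10*(22 + 10)) = (1 + 552/95)*(-1/4*10*32) = (647/95)*(-80) = -10352/19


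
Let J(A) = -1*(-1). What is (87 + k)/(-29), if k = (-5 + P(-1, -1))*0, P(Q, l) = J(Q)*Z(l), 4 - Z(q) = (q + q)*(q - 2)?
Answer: -3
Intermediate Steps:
J(A) = 1
Z(q) = 4 - 2*q*(-2 + q) (Z(q) = 4 - (q + q)*(q - 2) = 4 - 2*q*(-2 + q))
P(Q, l) = 4 - 2*l**2 + 4*l (P(Q, l) = 1*(4 - 2*l**2 + 4*l) = 4 - 2*l**2 + 4*l)
k = 0 (k = (-5 + (4 - 2*(-1)**2 + 4*(-1)))*0 = (-5 + (4 - 2*1 - 4))*0 = (-5 + (4 - 2 - 4))*0 = (-5 - 2)*0 = -7*0 = 0)
(87 + k)/(-29) = (87 + 0)/(-29) = -1/29*87 = -3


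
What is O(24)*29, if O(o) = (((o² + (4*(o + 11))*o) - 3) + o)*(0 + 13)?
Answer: 1491789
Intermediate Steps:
O(o) = -39 + 13*o + 13*o² + 13*o*(44 + 4*o) (O(o) = (((o² + (4*(11 + o))*o) - 3) + o)*13 = (((o² + (44 + 4*o)*o) - 3) + o)*13 = (((o² + o*(44 + 4*o)) - 3) + o)*13 = ((-3 + o² + o*(44 + 4*o)) + o)*13 = (-3 + o + o² + o*(44 + 4*o))*13 = -39 + 13*o + 13*o² + 13*o*(44 + 4*o))
O(24)*29 = (-39 + 65*24² + 585*24)*29 = (-39 + 65*576 + 14040)*29 = (-39 + 37440 + 14040)*29 = 51441*29 = 1491789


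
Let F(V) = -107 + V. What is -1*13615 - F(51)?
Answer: -13559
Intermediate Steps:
-1*13615 - F(51) = -1*13615 - (-107 + 51) = -13615 - 1*(-56) = -13615 + 56 = -13559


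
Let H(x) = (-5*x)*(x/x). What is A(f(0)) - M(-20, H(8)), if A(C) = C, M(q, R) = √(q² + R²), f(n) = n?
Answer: -20*√5 ≈ -44.721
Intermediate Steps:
H(x) = -5*x (H(x) = -5*x*1 = -5*x)
M(q, R) = √(R² + q²)
A(f(0)) - M(-20, H(8)) = 0 - √((-5*8)² + (-20)²) = 0 - √((-40)² + 400) = 0 - √(1600 + 400) = 0 - √2000 = 0 - 20*√5 = -20*√5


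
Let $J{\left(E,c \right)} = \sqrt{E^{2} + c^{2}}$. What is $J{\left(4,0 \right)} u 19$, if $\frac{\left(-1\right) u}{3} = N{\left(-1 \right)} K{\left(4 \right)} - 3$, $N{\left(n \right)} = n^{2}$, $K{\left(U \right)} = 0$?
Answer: $684$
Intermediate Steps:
$u = 9$ ($u = - 3 \left(\left(-1\right)^{2} \cdot 0 - 3\right) = - 3 \left(1 \cdot 0 - 3\right) = - 3 \left(0 - 3\right) = \left(-3\right) \left(-3\right) = 9$)
$J{\left(4,0 \right)} u 19 = \sqrt{4^{2} + 0^{2}} \cdot 9 \cdot 19 = \sqrt{16 + 0} \cdot 9 \cdot 19 = \sqrt{16} \cdot 9 \cdot 19 = 4 \cdot 9 \cdot 19 = 36 \cdot 19 = 684$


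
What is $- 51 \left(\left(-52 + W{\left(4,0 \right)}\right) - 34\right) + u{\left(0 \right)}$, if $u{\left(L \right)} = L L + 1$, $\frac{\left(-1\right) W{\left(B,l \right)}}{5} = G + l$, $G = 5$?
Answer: $5662$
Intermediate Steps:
$W{\left(B,l \right)} = -25 - 5 l$ ($W{\left(B,l \right)} = - 5 \left(5 + l\right) = -25 - 5 l$)
$u{\left(L \right)} = 1 + L^{2}$ ($u{\left(L \right)} = L^{2} + 1 = 1 + L^{2}$)
$- 51 \left(\left(-52 + W{\left(4,0 \right)}\right) - 34\right) + u{\left(0 \right)} = - 51 \left(\left(-52 - 25\right) - 34\right) + \left(1 + 0^{2}\right) = - 51 \left(\left(-52 + \left(-25 + 0\right)\right) - 34\right) + \left(1 + 0\right) = - 51 \left(\left(-52 - 25\right) - 34\right) + 1 = - 51 \left(-77 - 34\right) + 1 = \left(-51\right) \left(-111\right) + 1 = 5661 + 1 = 5662$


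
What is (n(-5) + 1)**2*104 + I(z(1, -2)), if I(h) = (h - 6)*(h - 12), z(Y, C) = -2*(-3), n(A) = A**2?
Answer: 70304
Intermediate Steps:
z(Y, C) = 6
I(h) = (-12 + h)*(-6 + h) (I(h) = (-6 + h)*(-12 + h) = (-12 + h)*(-6 + h))
(n(-5) + 1)**2*104 + I(z(1, -2)) = ((-5)**2 + 1)**2*104 + (72 + 6**2 - 18*6) = (25 + 1)**2*104 + (72 + 36 - 108) = 26**2*104 + 0 = 676*104 + 0 = 70304 + 0 = 70304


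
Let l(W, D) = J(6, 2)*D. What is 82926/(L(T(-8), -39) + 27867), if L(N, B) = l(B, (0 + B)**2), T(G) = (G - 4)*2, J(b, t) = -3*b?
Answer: 27642/163 ≈ 169.58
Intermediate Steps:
T(G) = -8 + 2*G (T(G) = (-4 + G)*2 = -8 + 2*G)
l(W, D) = -18*D (l(W, D) = (-3*6)*D = -18*D)
L(N, B) = -18*B**2 (L(N, B) = -18*(0 + B)**2 = -18*B**2)
82926/(L(T(-8), -39) + 27867) = 82926/(-18*(-39)**2 + 27867) = 82926/(-18*1521 + 27867) = 82926/(-27378 + 27867) = 82926/489 = 82926*(1/489) = 27642/163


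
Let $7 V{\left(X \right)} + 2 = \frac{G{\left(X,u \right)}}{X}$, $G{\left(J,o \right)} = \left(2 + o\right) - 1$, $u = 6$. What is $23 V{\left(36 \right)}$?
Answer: $- \frac{1495}{252} \approx -5.9325$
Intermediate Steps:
$G{\left(J,o \right)} = 1 + o$
$V{\left(X \right)} = - \frac{2}{7} + \frac{1}{X}$ ($V{\left(X \right)} = - \frac{2}{7} + \frac{\left(1 + 6\right) \frac{1}{X}}{7} = - \frac{2}{7} + \frac{7 \frac{1}{X}}{7} = - \frac{2}{7} + \frac{1}{X}$)
$23 V{\left(36 \right)} = 23 \left(- \frac{2}{7} + \frac{1}{36}\right) = 23 \left(- \frac{65}{252}\right) = - \frac{1495}{252}$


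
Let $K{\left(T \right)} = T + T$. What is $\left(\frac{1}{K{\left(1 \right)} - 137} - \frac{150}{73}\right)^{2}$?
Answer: $\frac{413024329}{97121025} \approx 4.2527$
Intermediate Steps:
$K{\left(T \right)} = 2 T$
$\left(\frac{1}{K{\left(1 \right)} - 137} - \frac{150}{73}\right)^{2} = \left(\frac{1}{2 \cdot 1 - 137} - \frac{150}{73}\right)^{2} = \left(\frac{1}{2 - 137} - \frac{150}{73}\right)^{2} = \left(\frac{1}{-135} - \frac{150}{73}\right)^{2} = \left(- \frac{1}{135} - \frac{150}{73}\right)^{2} = \left(- \frac{20323}{9855}\right)^{2} = \frac{413024329}{97121025}$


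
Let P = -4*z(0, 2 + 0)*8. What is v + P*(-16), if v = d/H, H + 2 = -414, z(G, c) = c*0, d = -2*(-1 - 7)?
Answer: -1/26 ≈ -0.038462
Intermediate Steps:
d = 16 (d = -2*(-8) = 16)
z(G, c) = 0
H = -416 (H = -2 - 414 = -416)
P = 0 (P = -4*0*8 = 0*8 = 0)
v = -1/26 (v = 16/(-416) = 16*(-1/416) = -1/26 ≈ -0.038462)
v + P*(-16) = -1/26 + 0*(-16) = -1/26 + 0 = -1/26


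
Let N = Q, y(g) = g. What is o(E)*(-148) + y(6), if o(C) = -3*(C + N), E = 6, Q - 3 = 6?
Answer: 6666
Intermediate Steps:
Q = 9 (Q = 3 + 6 = 9)
N = 9
o(C) = -27 - 3*C (o(C) = -3*(C + 9) = -3*(9 + C) = -27 - 3*C)
o(E)*(-148) + y(6) = (-27 - 3*6)*(-148) + 6 = (-27 - 18)*(-148) + 6 = -45*(-148) + 6 = 6660 + 6 = 6666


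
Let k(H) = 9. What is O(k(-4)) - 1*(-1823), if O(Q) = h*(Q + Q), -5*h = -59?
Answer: 10177/5 ≈ 2035.4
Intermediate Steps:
h = 59/5 (h = -1/5*(-59) = 59/5 ≈ 11.800)
O(Q) = 118*Q/5 (O(Q) = 59*(Q + Q)/5 = 59*(2*Q)/5 = 118*Q/5)
O(k(-4)) - 1*(-1823) = (118/5)*9 - 1*(-1823) = 1062/5 + 1823 = 10177/5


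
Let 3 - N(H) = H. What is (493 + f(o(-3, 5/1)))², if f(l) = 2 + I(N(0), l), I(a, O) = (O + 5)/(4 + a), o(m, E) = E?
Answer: 12075625/49 ≈ 2.4644e+5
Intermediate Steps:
N(H) = 3 - H
I(a, O) = (5 + O)/(4 + a)
f(l) = 19/7 + l/7 (f(l) = 2 + (5 + l)/(4 + (3 - 1*0)) = 2 + (5 + l)/(4 + (3 + 0)) = 2 + (5 + l)/(4 + 3) = 2 + (5 + l)/7 = 2 + (5/7 + l/7) = 19/7 + l/7)
(493 + f(o(-3, 5/1)))² = (493 + (19/7 + (5/1)/7))² = (493 + (19/7 + (5*1)/7))² = (493 + (19/7 + (⅐)*5))² = (493 + (19/7 + 5/7))² = (493 + 24/7)² = (3475/7)² = 12075625/49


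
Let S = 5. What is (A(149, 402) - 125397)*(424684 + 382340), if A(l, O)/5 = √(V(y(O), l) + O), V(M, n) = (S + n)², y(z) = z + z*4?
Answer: -101198388528 + 4035120*√24118 ≈ -1.0057e+11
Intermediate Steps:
y(z) = 5*z (y(z) = z + 4*z = 5*z)
V(M, n) = (5 + n)²
A(l, O) = 5*√(O + (5 + l)²) (A(l, O) = 5*√((5 + l)² + O) = 5*√(O + (5 + l)²))
(A(149, 402) - 125397)*(424684 + 382340) = (5*√(402 + (5 + 149)²) - 125397)*(424684 + 382340) = (5*√(402 + 154²) - 125397)*807024 = (5*√(402 + 23716) - 125397)*807024 = (5*√24118 - 125397)*807024 = (-125397 + 5*√24118)*807024 = -101198388528 + 4035120*√24118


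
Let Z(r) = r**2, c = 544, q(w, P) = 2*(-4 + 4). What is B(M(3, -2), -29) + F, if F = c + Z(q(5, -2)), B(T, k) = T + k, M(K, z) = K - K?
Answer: 515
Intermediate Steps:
M(K, z) = 0
q(w, P) = 0 (q(w, P) = 2*0 = 0)
F = 544 (F = 544 + 0**2 = 544 + 0 = 544)
B(M(3, -2), -29) + F = (0 - 29) + 544 = -29 + 544 = 515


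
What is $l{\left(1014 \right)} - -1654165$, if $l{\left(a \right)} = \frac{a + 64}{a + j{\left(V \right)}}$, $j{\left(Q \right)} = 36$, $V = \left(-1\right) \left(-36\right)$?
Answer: $\frac{124062452}{75} \approx 1.6542 \cdot 10^{6}$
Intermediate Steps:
$V = 36$
$l{\left(a \right)} = \frac{64 + a}{36 + a}$ ($l{\left(a \right)} = \frac{a + 64}{a + 36} = \frac{64 + a}{36 + a}$)
$l{\left(1014 \right)} - -1654165 = \frac{64 + 1014}{36 + 1014} - -1654165 = \frac{1}{1050} \cdot 1078 + 1654165 = \frac{77}{75} + 1654165 = \frac{124062452}{75}$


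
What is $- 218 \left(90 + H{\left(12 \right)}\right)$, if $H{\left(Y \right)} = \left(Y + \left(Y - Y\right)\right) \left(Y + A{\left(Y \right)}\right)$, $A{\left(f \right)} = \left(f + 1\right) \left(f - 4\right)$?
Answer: $-323076$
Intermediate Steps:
$A{\left(f \right)} = \left(1 + f\right) \left(-4 + f\right)$
$H{\left(Y \right)} = Y \left(-4 + Y^{2} - 2 Y\right)$ ($H{\left(Y \right)} = \left(Y + \left(Y - Y\right)\right) \left(Y - \left(4 - Y^{2} + 3 Y\right)\right) = \left(Y + 0\right) \left(-4 + Y^{2} - 2 Y\right) = Y \left(-4 + Y^{2} - 2 Y\right)$)
$- 218 \left(90 + H{\left(12 \right)}\right) = - 218 \left(90 + 12 \left(-4 + 12^{2} - 24\right)\right) = - 218 \left(90 + 12 \left(-4 + 144 - 24\right)\right) = - 218 \left(90 + 12 \cdot 116\right) = - 218 \left(90 + 1392\right) = \left(-218\right) 1482 = -323076$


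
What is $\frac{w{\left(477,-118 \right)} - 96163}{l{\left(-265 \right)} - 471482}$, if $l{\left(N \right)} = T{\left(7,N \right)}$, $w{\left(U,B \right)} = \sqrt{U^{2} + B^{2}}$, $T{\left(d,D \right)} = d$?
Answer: $\frac{96163}{471475} - \frac{\sqrt{241453}}{471475} \approx 0.20292$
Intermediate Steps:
$w{\left(U,B \right)} = \sqrt{B^{2} + U^{2}}$
$l{\left(N \right)} = 7$
$\frac{w{\left(477,-118 \right)} - 96163}{l{\left(-265 \right)} - 471482} = \frac{\sqrt{\left(-118\right)^{2} + 477^{2}} - 96163}{7 - 471482} = \frac{\sqrt{13924 + 227529} - 96163}{-471475} = \left(\sqrt{241453} - 96163\right) \left(- \frac{1}{471475}\right) = \left(-96163 + \sqrt{241453}\right) \left(- \frac{1}{471475}\right) = \frac{96163}{471475} - \frac{\sqrt{241453}}{471475}$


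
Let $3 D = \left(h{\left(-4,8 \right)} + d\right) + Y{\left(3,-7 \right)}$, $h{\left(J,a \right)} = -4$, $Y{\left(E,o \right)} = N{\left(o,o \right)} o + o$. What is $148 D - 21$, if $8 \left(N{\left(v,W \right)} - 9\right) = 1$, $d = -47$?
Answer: $- \frac{12067}{2} \approx -6033.5$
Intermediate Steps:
$N{\left(v,W \right)} = \frac{73}{8}$ ($N{\left(v,W \right)} = 9 + \frac{1}{8} \cdot 1 = 9 + \frac{1}{8} = \frac{73}{8}$)
$Y{\left(E,o \right)} = \frac{81 o}{8}$ ($Y{\left(E,o \right)} = \frac{73 o}{8} + o = \frac{81 o}{8}$)
$D = - \frac{325}{8}$ ($D = \frac{\left(-4 - 47\right) + \frac{81}{8} \left(-7\right)}{3} = \frac{-51 - \frac{567}{8}}{3} = \frac{1}{3} \left(- \frac{975}{8}\right) = - \frac{325}{8} \approx -40.625$)
$148 D - 21 = 148 \left(- \frac{325}{8}\right) - 21 = - \frac{12025}{2} - 21 = - \frac{12067}{2}$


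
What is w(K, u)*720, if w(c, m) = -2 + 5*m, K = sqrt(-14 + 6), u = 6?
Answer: 20160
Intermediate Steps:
K = 2*I*sqrt(2) (K = sqrt(-8) = 2*I*sqrt(2) ≈ 2.8284*I)
w(K, u)*720 = (-2 + 5*6)*720 = (-2 + 30)*720 = 28*720 = 20160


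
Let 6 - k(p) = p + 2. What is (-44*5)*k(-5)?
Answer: -1980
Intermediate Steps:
k(p) = 4 - p (k(p) = 6 - (p + 2) = 6 - (2 + p) = 6 + (-2 - p) = 4 - p)
(-44*5)*k(-5) = (-44*5)*(4 - 1*(-5)) = -220*(4 + 5) = -220*9 = -1980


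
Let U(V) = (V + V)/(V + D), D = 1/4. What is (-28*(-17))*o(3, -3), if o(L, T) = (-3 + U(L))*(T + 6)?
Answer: -21420/13 ≈ -1647.7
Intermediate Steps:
D = 1/4 ≈ 0.25000
U(V) = 2*V/(1/4 + V) (U(V) = (V + V)/(V + 1/4) = (2*V)/(1/4 + V) = 2*V/(1/4 + V))
o(L, T) = (-3 + 8*L/(1 + 4*L))*(6 + T) (o(L, T) = (-3 + 8*L/(1 + 4*L))*(T + 6) = (-3 + 8*L/(1 + 4*L))*(6 + T))
(-28*(-17))*o(3, -3) = (-28*(-17))*((-18 - 24*3 - 3*(-3) - 4*3*(-3))/(1 + 4*3)) = 476*((-18 - 72 + 9 + 36)/(1 + 12)) = 476*(-45/13) = -21420/13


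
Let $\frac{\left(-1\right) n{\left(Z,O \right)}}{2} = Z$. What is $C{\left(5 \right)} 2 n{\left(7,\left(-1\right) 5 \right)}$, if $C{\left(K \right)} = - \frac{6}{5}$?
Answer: $\frac{168}{5} \approx 33.6$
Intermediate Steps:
$C{\left(K \right)} = - \frac{6}{5}$ ($C{\left(K \right)} = \left(-6\right) \frac{1}{5} = - \frac{6}{5}$)
$n{\left(Z,O \right)} = - 2 Z$
$C{\left(5 \right)} 2 n{\left(7,\left(-1\right) 5 \right)} = \left(- \frac{6}{5}\right) 2 \left(\left(-2\right) 7\right) = \left(- \frac{12}{5}\right) \left(-14\right) = \frac{168}{5}$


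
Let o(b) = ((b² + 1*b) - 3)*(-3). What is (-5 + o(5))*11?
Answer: -946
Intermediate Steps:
o(b) = 9 - 3*b - 3*b² (o(b) = ((b² + b) - 3)*(-3) = ((b + b²) - 3)*(-3) = (-3 + b + b²)*(-3) = 9 - 3*b - 3*b²)
(-5 + o(5))*11 = (-5 + (9 - 3*5 - 3*5²))*11 = (-5 + (9 - 15 - 3*25))*11 = (-5 + (9 - 15 - 75))*11 = (-5 - 81)*11 = -86*11 = -946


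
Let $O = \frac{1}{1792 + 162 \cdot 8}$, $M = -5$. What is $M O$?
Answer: $- \frac{5}{3088} \approx -0.0016192$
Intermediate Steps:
$O = \frac{1}{3088}$ ($O = \frac{1}{1792 + 1296} = \frac{1}{3088} \approx 0.00032383$)
$M O = \left(-5\right) \frac{1}{3088} = - \frac{5}{3088}$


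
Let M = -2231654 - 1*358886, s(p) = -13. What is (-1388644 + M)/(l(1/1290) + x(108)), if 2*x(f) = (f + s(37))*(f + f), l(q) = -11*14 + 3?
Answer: -361744/919 ≈ -393.63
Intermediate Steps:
M = -2590540 (M = -2231654 - 358886 = -2590540)
l(q) = -151 (l(q) = -154 + 3 = -151)
x(f) = f*(-13 + f) (x(f) = ((f - 13)*(f + f))/2 = ((-13 + f)*(2*f))/2 = (2*f*(-13 + f))/2 = f*(-13 + f))
(-1388644 + M)/(l(1/1290) + x(108)) = (-1388644 - 2590540)/(-151 + 108*(-13 + 108)) = -3979184/(-151 + 108*95) = -3979184/(-151 + 10260) = -3979184/10109 = -3979184*1/10109 = -361744/919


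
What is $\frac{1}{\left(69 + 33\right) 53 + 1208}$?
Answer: $\frac{1}{6614} \approx 0.00015119$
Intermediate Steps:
$\frac{1}{\left(69 + 33\right) 53 + 1208} = \frac{1}{102 \cdot 53 + 1208} = \frac{1}{5406 + 1208} = \frac{1}{6614}$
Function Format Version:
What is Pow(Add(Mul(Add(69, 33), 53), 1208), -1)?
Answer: Rational(1, 6614) ≈ 0.00015119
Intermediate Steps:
Pow(Add(Mul(Add(69, 33), 53), 1208), -1) = Pow(Add(Mul(102, 53), 1208), -1) = Pow(Add(5406, 1208), -1) = Pow(6614, -1) = Rational(1, 6614)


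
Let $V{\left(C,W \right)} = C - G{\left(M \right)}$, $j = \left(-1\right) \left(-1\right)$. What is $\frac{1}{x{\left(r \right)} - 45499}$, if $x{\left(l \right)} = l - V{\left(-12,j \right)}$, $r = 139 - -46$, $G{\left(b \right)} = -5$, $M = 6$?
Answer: $- \frac{1}{45307} \approx -2.2072 \cdot 10^{-5}$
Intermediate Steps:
$j = 1$
$V{\left(C,W \right)} = 5 + C$ ($V{\left(C,W \right)} = C - -5 = C + 5 = 5 + C$)
$r = 185$ ($r = 139 + 46 = 185$)
$x{\left(l \right)} = 7 + l$ ($x{\left(l \right)} = l - \left(5 - 12\right) = l - -7 = l + 7 = 7 + l$)
$\frac{1}{x{\left(r \right)} - 45499} = \frac{1}{\left(7 + 185\right) - 45499} = \frac{1}{192 - 45499} = \frac{1}{-45307} = - \frac{1}{45307}$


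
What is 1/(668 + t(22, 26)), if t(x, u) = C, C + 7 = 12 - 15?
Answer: 1/658 ≈ 0.0015198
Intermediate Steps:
C = -10 (C = -7 + (12 - 15) = -7 - 3 = -10)
t(x, u) = -10
1/(668 + t(22, 26)) = 1/(668 - 10) = 1/658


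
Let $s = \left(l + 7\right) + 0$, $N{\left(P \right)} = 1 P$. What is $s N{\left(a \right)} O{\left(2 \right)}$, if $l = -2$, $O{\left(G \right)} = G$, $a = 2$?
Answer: $20$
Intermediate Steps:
$N{\left(P \right)} = P$
$s = 5$ ($s = \left(-2 + 7\right) + 0 = 5 + 0 = 5$)
$s N{\left(a \right)} O{\left(2 \right)} = 5 \cdot 2 \cdot 2 = 10 \cdot 2 = 20$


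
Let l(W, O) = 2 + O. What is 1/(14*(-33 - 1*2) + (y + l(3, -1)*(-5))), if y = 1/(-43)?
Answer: -43/21286 ≈ -0.0020201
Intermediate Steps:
y = -1/43 ≈ -0.023256
1/(14*(-33 - 1*2) + (y + l(3, -1)*(-5))) = 1/(14*(-33 - 1*2) + (-1/43 + (2 - 1)*(-5))) = 1/(14*(-33 - 2) + (-1/43 + 1*(-5))) = 1/(14*(-35) + (-1/43 - 5)) = 1/(-490 - 216/43) = 1/(-21286/43) = -43/21286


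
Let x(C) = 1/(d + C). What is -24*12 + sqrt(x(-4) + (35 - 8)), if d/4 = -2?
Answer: -288 + sqrt(969)/6 ≈ -282.81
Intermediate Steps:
d = -8 (d = 4*(-2) = -8)
x(C) = 1/(-8 + C)
-24*12 + sqrt(x(-4) + (35 - 8)) = -24*12 + sqrt(1/(-8 - 4) + (35 - 8)) = -288 + sqrt(1/(-12) + 27) = -288 + sqrt(-1/12 + 27) = -288 + sqrt(323/12) = -288 + sqrt(969)/6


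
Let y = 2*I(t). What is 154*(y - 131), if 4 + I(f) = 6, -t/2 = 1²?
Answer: -19558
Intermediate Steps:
t = -2 (t = -2*1² = -2*1 = -2)
I(f) = 2 (I(f) = -4 + 6 = 2)
y = 4 (y = 2*2 = 4)
154*(y - 131) = 154*(4 - 131) = 154*(-127) = -19558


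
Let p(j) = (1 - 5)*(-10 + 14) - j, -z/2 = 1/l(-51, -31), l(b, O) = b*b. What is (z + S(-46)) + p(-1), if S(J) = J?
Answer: -158663/2601 ≈ -61.001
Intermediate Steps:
l(b, O) = b**2
z = -2/2601 (z = -2/((-51)**2) = -2/2601 ≈ -0.00076894)
p(j) = -16 - j (p(j) = -4*4 - j = -16 - j)
(z + S(-46)) + p(-1) = (-2/2601 - 46) + (-16 - 1*(-1)) = -119648/2601 + (-16 + 1) = -119648/2601 - 15 = -158663/2601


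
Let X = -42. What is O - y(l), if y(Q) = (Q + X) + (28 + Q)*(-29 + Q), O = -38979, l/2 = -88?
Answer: -69101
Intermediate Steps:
l = -176 (l = 2*(-88) = -176)
y(Q) = -42 + Q + (-29 + Q)*(28 + Q) (y(Q) = (Q - 42) + (28 + Q)*(-29 + Q) = (-42 + Q) + (-29 + Q)*(28 + Q) = -42 + Q + (-29 + Q)*(28 + Q))
O - y(l) = -38979 - (-854 + (-176)²) = -38979 - (-854 + 30976) = -38979 - 1*30122 = -38979 - 30122 = -69101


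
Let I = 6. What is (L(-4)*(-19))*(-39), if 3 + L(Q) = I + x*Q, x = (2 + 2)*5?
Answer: -57057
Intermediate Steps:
x = 20 (x = 4*5 = 20)
L(Q) = 3 + 20*Q (L(Q) = -3 + (6 + 20*Q) = 3 + 20*Q)
(L(-4)*(-19))*(-39) = ((3 + 20*(-4))*(-19))*(-39) = ((3 - 80)*(-19))*(-39) = -77*(-19)*(-39) = 1463*(-39) = -57057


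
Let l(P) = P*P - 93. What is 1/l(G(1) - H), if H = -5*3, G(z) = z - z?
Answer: 1/132 ≈ 0.0075758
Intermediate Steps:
G(z) = 0
H = -15
l(P) = -93 + P² (l(P) = P² - 93 = -93 + P²)
1/l(G(1) - H) = 1/(-93 + (0 - 1*(-15))²) = 1/(-93 + (0 + 15)²) = 1/(-93 + 15²) = 1/(-93 + 225) = 1/132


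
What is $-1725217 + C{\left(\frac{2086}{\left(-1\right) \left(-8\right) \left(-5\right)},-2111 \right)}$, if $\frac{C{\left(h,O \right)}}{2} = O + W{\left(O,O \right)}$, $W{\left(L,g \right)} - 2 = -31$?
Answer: $-1729497$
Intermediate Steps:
$W{\left(L,g \right)} = -29$ ($W{\left(L,g \right)} = 2 - 31 = -29$)
$C{\left(h,O \right)} = -58 + 2 O$ ($C{\left(h,O \right)} = 2 \left(O - 29\right) = 2 \left(-29 + O\right) = -58 + 2 O$)
$-1725217 + C{\left(\frac{2086}{\left(-1\right) \left(-8\right) \left(-5\right)},-2111 \right)} = -1725217 + \left(-58 + 2 \left(-2111\right)\right) = -1725217 - 4280 = -1729497$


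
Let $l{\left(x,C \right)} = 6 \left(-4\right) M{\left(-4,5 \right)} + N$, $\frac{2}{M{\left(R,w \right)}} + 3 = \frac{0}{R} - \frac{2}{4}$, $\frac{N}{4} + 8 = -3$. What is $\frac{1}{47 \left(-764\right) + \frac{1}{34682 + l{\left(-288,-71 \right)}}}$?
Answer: $- \frac{242562}{8709916289} \approx -2.7849 \cdot 10^{-5}$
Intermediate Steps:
$N = -44$ ($N = -32 + 4 \left(-3\right) = -32 - 12 = -44$)
$M{\left(R,w \right)} = - \frac{4}{7}$ ($M{\left(R,w \right)} = \frac{2}{-3 + \left(\frac{0}{R} - \frac{2}{4}\right)} = \frac{2}{-3 + \left(0 - \frac{1}{2}\right)} = \frac{2}{-3 - \frac{1}{2}} = \frac{2}{- \frac{7}{2}} = 2 \left(- \frac{2}{7}\right) = - \frac{4}{7}$)
$l{\left(x,C \right)} = - \frac{212}{7}$ ($l{\left(x,C \right)} = 6 \left(-4\right) \left(- \frac{4}{7}\right) - 44 = \left(-24\right) \left(- \frac{4}{7}\right) - 44 = \frac{96}{7} - 44 = - \frac{212}{7}$)
$\frac{1}{47 \left(-764\right) + \frac{1}{34682 + l{\left(-288,-71 \right)}}} = \frac{1}{47 \left(-764\right) + \frac{1}{34682 - \frac{212}{7}}} = \frac{1}{-35908 + \frac{1}{\frac{242562}{7}}} = \frac{1}{-35908 + \frac{7}{242562}} = \frac{1}{- \frac{8709916289}{242562}} = - \frac{242562}{8709916289}$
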